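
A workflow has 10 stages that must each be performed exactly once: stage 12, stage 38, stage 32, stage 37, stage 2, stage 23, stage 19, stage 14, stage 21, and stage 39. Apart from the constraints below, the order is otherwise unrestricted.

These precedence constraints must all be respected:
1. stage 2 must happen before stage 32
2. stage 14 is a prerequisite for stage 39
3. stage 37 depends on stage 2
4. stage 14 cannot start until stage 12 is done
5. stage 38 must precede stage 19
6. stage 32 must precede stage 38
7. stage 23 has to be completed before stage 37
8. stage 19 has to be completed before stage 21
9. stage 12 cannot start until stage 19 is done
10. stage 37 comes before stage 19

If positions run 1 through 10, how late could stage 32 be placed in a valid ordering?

4

Following every chain forward from stage 32, the stages that must come later are stage 12, stage 38, stage 19, stage 14, stage 21, stage 39 — 6 of them.
With 6 mandatory successors out of 10 stages total, the latest slot for stage 32 is 10−6 = 4, and it's reachable by doing all non-successors before stage 32.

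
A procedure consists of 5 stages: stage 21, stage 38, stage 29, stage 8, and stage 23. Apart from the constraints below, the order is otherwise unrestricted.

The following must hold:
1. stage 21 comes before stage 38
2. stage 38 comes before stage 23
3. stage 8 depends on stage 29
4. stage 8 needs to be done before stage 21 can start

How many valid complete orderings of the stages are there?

Only stage 29 has no prerequisites, so it must go first.
Continuing from there, at each step only one stage has all its prerequisites placed, so the ordering is fully determined — there is exactly 1.

1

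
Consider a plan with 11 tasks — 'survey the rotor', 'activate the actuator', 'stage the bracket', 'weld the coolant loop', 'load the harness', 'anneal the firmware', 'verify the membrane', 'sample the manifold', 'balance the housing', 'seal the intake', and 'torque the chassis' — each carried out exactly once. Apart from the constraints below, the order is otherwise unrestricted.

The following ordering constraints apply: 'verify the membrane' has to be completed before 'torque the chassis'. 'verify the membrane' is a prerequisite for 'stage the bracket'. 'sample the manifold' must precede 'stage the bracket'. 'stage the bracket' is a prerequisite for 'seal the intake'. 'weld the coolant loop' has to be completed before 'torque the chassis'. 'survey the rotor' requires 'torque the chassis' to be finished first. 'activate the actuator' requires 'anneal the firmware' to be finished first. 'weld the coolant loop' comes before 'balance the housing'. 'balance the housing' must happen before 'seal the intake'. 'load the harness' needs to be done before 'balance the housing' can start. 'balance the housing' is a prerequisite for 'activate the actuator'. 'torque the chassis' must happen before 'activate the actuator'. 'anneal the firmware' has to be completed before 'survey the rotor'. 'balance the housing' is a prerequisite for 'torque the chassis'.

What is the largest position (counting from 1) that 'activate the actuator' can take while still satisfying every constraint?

Nothing depends on 'activate the actuator', so it can be the final task, position 11.

11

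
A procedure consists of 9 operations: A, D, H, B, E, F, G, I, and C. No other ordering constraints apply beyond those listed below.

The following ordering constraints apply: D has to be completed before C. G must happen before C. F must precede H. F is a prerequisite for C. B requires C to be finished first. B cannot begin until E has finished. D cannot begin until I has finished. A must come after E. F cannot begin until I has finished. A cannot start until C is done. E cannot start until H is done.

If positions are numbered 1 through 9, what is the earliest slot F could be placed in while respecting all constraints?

The only operation forced before F (directly or transitively) is I.
So at minimum 1 operation comes before F, putting F no earlier than position 2. That position is achievable by scheduling exactly that predecessor first.

2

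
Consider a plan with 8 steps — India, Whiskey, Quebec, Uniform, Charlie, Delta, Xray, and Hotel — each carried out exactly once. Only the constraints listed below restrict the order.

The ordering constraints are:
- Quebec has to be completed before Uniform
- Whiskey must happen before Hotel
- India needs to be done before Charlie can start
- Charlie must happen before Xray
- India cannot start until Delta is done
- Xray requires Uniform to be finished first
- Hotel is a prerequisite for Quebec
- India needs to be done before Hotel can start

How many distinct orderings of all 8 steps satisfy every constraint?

2 steps have no prerequisites (Whiskey, Delta), so any of them could come first.
Enumerating by repeatedly choosing an available step (one whose prerequisites are all placed) gives 13 distinct complete orderings.

13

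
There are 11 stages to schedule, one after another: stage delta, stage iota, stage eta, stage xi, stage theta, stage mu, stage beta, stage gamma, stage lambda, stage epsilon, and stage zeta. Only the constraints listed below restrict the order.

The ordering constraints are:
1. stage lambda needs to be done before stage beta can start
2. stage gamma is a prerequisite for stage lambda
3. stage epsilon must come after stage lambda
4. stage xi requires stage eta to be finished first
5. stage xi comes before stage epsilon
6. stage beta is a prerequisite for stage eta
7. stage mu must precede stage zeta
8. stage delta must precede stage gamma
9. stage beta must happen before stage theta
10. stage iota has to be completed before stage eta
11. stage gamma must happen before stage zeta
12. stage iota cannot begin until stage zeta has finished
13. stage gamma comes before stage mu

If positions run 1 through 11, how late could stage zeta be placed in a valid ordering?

Every stage that must follow stage zeta has to come after it. Tracing all chains starting from stage zeta, those stages are: stage iota, stage eta, stage xi, stage epsilon — 4 in total.
With 4 mandatory successors out of 11 stages total, the latest slot for stage zeta is 11−4 = 7, and it's reachable by doing all non-successors before stage zeta.

7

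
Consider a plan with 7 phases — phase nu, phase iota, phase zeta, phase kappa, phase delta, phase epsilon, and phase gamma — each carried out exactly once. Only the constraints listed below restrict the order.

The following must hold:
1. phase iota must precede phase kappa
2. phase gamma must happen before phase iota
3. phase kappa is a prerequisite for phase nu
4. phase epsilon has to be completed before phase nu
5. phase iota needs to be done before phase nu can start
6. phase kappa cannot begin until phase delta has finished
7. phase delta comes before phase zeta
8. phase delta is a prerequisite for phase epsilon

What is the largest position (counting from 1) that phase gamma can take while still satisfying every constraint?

4

Following every chain forward from phase gamma, the phases that must come later are phase nu, phase iota, phase kappa — 3 of them.
So at least 3 phases follow phase gamma, putting phase gamma no later than position 4. That position is achievable by scheduling everything else first.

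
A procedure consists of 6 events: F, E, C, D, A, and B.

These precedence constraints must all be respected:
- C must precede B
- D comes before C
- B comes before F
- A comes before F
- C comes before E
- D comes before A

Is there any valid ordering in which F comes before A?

No

Following A → F, A must precede F in every valid ordering.
Hence F can never be scheduled before A.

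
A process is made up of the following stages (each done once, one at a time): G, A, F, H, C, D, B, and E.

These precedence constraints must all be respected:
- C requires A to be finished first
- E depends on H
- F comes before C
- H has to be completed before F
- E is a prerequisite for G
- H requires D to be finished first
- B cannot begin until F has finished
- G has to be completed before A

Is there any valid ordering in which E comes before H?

No

The constraints give a chain H → E, which forces H before E.
Hence E can never be scheduled before H.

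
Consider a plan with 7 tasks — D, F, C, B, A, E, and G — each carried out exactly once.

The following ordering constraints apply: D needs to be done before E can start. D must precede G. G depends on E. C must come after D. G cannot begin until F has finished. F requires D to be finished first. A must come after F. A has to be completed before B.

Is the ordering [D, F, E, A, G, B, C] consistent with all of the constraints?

Going through the constraints one by one, each required predecessor appears earlier in the sequence than its dependent — e.g. D (position 1) is before C (position 7), as required.

Yes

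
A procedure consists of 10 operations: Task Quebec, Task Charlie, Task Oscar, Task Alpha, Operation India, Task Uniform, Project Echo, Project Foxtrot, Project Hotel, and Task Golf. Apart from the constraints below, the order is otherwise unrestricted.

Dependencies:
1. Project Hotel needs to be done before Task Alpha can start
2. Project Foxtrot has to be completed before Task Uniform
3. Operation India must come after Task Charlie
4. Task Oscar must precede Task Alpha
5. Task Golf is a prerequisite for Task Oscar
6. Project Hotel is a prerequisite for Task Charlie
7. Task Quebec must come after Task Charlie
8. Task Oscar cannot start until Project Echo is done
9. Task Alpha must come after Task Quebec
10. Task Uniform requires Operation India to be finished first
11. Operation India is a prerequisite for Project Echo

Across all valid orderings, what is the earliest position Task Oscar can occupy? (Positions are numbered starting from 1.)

6

Every operation that must precede Task Oscar has to come before it. Tracing all chains that end at Task Oscar, those operations are: Task Charlie, Operation India, Project Echo, Project Hotel, Task Golf — 5 in total.
With 5 mandatory predecessors, the earliest Task Oscar can sit is position 5+1 = 6, and placing just those 5 first achieves it.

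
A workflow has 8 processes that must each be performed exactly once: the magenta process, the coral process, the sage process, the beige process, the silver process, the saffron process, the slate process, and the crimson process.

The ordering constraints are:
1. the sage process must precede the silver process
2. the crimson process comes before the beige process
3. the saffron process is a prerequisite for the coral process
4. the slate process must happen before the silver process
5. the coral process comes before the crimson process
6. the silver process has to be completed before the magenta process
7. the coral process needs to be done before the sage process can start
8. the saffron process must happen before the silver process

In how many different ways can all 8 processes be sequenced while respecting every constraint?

50

2 processes have no prerequisites (the saffron process, the slate process), so any of them could come first.
Enumerating by repeatedly choosing an available process (one whose prerequisites are all placed) gives 50 distinct complete orderings.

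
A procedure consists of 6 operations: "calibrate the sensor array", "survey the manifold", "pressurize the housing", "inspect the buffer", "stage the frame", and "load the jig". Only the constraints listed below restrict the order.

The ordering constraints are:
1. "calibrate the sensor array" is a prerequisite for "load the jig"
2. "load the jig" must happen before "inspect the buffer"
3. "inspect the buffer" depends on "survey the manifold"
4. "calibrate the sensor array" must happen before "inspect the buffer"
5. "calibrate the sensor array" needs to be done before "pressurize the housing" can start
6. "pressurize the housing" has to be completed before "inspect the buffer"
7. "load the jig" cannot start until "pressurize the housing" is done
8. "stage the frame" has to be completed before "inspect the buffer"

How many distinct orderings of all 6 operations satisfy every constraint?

The operations with no prerequisites are "calibrate the sensor array", "survey the manifold", "stage the frame"; any of them can be placed first.
Enumerating by repeatedly choosing an available operation (one whose prerequisites are all placed) gives 20 distinct complete orderings.

20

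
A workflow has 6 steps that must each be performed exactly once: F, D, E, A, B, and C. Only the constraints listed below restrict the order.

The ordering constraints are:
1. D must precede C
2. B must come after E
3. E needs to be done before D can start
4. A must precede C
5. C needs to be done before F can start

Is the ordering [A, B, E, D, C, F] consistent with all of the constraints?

The sequence places B ahead of E.
Since E is required before B, the ordering is invalid.

No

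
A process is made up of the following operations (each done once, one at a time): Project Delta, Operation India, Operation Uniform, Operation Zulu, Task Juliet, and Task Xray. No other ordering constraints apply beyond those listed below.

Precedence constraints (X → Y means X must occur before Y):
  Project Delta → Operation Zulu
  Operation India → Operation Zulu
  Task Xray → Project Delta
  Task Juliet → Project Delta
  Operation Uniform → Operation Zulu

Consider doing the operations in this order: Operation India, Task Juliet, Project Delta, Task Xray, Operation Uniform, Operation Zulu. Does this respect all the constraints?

No

In the proposed order, Project Delta appears before Task Xray.
But one of the constraints requires Task Xray before Project Delta, so this ordering violates it.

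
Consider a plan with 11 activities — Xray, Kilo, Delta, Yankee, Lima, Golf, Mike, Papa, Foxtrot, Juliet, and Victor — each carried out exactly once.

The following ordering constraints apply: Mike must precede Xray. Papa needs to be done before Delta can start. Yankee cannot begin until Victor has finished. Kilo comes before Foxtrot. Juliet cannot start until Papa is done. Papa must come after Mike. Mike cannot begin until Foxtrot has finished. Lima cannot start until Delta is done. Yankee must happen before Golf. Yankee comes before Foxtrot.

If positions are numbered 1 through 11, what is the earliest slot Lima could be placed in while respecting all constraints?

8

The activities that are forced before Lima, directly or transitively, are Kilo, Delta, Yankee, Mike, Papa, Foxtrot, Victor. That's 7 activities.
With 7 mandatory predecessors, the earliest Lima can sit is position 7+1 = 8, and placing just those 7 first achieves it.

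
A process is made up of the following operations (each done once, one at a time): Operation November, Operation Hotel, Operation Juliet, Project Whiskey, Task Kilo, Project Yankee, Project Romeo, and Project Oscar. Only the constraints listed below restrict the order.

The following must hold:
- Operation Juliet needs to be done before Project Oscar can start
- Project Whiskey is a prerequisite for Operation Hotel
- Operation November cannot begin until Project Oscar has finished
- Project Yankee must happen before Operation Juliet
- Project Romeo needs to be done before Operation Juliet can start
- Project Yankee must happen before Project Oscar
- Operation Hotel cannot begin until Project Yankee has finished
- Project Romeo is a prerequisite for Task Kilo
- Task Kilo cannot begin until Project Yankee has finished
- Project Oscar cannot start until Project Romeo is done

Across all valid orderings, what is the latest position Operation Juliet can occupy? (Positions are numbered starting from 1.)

6

Following every chain forward from Operation Juliet, the operations that must come later are Operation November, Project Oscar — 2 of them.
So at least 2 operations follow Operation Juliet, putting Operation Juliet no later than position 6. That position is achievable by scheduling everything else first.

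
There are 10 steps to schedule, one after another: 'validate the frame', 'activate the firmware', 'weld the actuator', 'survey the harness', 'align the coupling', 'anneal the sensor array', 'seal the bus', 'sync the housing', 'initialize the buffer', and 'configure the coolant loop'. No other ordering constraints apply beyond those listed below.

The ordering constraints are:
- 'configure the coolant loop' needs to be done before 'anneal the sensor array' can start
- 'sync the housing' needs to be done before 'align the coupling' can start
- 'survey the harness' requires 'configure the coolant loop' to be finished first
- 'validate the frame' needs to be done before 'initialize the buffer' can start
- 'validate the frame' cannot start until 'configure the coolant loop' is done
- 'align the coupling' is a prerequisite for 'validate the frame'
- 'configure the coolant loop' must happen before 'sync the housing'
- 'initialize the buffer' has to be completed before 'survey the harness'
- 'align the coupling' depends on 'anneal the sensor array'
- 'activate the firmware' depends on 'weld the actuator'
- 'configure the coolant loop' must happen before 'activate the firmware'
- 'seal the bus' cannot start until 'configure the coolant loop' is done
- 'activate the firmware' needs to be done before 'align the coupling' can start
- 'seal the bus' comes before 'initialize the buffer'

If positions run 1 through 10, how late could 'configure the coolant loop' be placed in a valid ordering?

2

Following every chain forward from 'configure the coolant loop', the steps that must come later are 'validate the frame', 'activate the firmware', 'survey the harness', 'align the coupling', 'anneal the sensor array', 'seal the bus', 'sync the housing', 'initialize the buffer' — 8 of them.
With 8 mandatory successors out of 10 steps total, the latest slot for 'configure the coolant loop' is 10−8 = 2, and it's reachable by doing all non-successors before 'configure the coolant loop'.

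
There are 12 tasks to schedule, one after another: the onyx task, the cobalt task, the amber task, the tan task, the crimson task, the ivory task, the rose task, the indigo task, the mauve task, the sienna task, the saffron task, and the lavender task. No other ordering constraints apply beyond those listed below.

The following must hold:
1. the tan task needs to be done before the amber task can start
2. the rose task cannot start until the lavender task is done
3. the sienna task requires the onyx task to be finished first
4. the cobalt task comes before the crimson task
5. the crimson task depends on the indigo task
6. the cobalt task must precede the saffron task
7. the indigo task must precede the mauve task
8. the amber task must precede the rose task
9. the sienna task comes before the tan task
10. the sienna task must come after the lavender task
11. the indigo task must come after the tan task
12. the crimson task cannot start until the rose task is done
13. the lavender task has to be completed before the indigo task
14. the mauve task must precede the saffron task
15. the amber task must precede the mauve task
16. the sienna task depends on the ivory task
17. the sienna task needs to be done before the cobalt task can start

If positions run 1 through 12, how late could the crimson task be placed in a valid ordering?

12

Nothing depends on the crimson task, so it can be the final task, position 12.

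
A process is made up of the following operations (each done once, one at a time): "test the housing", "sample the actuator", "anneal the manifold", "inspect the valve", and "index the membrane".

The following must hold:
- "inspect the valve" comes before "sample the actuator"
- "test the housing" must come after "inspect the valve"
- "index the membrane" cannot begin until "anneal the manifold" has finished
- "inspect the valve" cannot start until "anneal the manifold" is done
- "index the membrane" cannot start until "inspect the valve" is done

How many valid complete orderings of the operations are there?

Only "anneal the manifold" has no prerequisites, so it must go first.
Systematically extending each partial ordering one operation at a time and counting, there are 6 complete orderings.

6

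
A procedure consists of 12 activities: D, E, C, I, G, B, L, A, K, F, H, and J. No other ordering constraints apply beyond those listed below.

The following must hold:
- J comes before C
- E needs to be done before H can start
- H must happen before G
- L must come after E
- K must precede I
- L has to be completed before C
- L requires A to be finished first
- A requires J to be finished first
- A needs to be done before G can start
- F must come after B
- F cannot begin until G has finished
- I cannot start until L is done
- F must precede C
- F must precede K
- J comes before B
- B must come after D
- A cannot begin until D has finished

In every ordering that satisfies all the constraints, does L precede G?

No

L and G are not related by any chain of constraints.
There exist valid orderings with G before L, so L is not required to come first.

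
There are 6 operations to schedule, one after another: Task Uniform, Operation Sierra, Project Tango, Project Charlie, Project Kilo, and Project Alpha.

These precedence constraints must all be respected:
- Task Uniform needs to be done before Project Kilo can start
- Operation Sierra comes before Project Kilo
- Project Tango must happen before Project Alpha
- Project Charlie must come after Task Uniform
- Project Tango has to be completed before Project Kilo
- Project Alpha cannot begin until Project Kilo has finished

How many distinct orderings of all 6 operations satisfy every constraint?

24

3 operations have no prerequisites (Task Uniform, Operation Sierra, Project Tango), so any of them could come first.
Enumerating by repeatedly choosing an available operation (one whose prerequisites are all placed) gives 24 distinct complete orderings.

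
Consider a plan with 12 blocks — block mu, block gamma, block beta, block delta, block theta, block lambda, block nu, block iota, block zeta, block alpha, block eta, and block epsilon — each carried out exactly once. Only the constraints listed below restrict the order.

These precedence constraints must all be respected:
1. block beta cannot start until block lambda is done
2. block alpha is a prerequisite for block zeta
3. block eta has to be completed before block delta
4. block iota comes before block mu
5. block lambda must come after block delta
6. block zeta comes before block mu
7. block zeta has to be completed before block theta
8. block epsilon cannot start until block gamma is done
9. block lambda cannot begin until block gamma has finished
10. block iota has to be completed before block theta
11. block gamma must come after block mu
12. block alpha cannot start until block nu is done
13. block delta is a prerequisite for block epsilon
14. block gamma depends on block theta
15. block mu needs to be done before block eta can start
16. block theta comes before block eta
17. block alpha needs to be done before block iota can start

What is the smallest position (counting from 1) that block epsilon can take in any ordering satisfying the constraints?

The blocks that are forced before block epsilon, directly or transitively, are block mu, block gamma, block delta, block theta, block nu, block iota, block zeta, block alpha, block eta. That's 9 blocks.
With 9 mandatory predecessors, the earliest block epsilon can sit is position 9+1 = 10, and placing just those 9 first achieves it.

10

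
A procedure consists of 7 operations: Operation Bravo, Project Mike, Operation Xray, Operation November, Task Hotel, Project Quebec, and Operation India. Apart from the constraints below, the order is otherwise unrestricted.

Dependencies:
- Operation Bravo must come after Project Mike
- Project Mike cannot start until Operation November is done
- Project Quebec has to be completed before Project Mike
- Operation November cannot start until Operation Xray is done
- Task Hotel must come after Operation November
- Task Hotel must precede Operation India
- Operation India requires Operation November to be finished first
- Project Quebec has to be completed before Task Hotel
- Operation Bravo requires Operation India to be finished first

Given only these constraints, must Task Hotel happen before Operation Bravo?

Yes

Chaining the stated constraints: Task Hotel → Operation India → Operation Bravo.
That forces Task Hotel before Operation Bravo in every valid schedule.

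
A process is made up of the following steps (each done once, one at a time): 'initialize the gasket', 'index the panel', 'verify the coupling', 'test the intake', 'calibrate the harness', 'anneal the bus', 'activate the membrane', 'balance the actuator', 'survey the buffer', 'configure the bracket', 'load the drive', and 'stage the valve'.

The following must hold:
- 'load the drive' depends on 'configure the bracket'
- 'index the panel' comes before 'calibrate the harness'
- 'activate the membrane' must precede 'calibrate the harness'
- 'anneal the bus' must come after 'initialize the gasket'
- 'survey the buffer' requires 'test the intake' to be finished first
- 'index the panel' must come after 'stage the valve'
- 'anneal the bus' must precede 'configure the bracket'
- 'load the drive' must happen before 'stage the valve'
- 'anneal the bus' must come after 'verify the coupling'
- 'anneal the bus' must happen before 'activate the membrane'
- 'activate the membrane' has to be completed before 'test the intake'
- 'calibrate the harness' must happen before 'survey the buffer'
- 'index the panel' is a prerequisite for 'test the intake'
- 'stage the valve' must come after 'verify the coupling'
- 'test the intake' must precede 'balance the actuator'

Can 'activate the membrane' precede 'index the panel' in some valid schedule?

No chain of constraints runs from 'index the panel' to 'activate the membrane', so 'index the panel' is not required to come first.
So a valid ordering placing 'activate the membrane' earlier than 'index the panel' exists.

Yes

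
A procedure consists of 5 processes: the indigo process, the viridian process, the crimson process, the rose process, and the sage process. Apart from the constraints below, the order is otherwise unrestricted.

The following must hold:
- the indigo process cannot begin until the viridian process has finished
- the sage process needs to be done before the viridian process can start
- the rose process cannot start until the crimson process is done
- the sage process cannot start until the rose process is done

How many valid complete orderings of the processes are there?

1

The crimson process is the only process with nothing required before it, so every ordering starts there.
Every process is then forced in turn, so only 1 complete ordering is consistent with the constraints.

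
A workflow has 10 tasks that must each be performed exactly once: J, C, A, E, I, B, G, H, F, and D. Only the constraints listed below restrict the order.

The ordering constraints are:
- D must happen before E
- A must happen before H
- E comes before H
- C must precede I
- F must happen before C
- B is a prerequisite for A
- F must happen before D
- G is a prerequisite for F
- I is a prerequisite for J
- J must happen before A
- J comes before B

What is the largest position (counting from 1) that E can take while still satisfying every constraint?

9

Following the constraints forward from E, its only required successor is H.
So at least 1 task follows E, putting E no later than position 9. That position is achievable by scheduling everything else first.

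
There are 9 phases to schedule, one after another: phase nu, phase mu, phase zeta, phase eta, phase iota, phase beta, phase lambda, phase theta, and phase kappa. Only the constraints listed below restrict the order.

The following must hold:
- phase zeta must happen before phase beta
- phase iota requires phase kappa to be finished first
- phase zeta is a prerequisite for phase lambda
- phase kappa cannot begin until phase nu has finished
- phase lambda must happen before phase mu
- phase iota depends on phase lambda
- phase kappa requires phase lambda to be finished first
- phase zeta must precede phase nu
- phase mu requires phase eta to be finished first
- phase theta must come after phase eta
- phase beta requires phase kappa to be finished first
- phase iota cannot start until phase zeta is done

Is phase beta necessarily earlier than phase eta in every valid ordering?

No

Nothing in the constraints links phase beta and phase eta; they are unordered relative to each other.
So phase beta can come before phase eta or after — it is not forced.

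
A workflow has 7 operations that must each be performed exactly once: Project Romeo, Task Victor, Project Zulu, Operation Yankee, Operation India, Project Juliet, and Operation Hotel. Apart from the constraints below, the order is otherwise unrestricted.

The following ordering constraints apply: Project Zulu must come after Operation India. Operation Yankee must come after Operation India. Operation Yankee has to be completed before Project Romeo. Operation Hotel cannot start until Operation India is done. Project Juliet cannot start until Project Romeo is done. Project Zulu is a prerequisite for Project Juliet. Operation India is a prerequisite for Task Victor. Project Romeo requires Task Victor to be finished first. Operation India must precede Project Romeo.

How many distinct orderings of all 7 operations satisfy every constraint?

48

Operation India is the only operation with nothing required before it, so every ordering starts there.
Enumerating by repeatedly choosing an available operation (one whose prerequisites are all placed) gives 48 distinct complete orderings.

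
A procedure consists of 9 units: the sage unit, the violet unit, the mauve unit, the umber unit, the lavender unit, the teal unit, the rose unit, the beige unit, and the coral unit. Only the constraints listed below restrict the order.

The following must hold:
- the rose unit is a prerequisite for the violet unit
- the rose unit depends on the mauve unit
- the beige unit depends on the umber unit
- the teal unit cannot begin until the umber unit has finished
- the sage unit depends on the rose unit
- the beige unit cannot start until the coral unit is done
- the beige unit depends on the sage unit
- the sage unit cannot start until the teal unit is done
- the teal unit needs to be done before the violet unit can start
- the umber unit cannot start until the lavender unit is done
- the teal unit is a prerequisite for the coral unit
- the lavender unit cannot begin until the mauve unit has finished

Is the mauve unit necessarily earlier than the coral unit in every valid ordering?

There is a constraint chain the mauve unit → the lavender unit → the umber unit → the teal unit → the coral unit.
So the mauve unit must precede the coral unit in any valid ordering.

Yes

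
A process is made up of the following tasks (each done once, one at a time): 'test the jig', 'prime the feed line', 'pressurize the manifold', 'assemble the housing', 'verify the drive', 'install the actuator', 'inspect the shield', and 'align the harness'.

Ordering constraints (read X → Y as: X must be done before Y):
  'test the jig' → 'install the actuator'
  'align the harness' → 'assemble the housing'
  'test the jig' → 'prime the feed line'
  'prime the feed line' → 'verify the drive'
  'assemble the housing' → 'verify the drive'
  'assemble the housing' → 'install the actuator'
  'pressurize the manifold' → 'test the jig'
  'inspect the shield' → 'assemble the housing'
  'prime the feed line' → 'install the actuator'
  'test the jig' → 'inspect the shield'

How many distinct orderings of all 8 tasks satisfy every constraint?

2 tasks have no prerequisites ('pressurize the manifold', 'align the harness'), so any of them could come first.
Enumerating by repeatedly choosing an available task (one whose prerequisites are all placed) gives 28 distinct complete orderings.

28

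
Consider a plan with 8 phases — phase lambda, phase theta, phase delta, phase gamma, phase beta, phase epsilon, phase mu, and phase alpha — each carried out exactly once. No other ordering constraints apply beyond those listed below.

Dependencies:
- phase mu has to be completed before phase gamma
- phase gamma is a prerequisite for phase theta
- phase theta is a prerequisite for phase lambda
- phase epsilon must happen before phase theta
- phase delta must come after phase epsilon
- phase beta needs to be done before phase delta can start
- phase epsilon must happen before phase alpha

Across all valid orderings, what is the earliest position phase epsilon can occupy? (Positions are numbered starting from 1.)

Nothing is required before phase epsilon; it can be the very first phase.

1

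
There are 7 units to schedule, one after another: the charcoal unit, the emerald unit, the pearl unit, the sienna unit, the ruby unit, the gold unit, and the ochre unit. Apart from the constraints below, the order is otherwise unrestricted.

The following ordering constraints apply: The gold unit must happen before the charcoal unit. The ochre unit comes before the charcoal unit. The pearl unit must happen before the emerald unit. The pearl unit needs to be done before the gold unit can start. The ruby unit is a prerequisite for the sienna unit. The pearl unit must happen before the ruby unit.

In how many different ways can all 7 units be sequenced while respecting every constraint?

150

The units with no prerequisites are the pearl unit, the ochre unit; any of them can be placed first.
Enumerating by repeatedly choosing an available unit (one whose prerequisites are all placed) gives 150 distinct complete orderings.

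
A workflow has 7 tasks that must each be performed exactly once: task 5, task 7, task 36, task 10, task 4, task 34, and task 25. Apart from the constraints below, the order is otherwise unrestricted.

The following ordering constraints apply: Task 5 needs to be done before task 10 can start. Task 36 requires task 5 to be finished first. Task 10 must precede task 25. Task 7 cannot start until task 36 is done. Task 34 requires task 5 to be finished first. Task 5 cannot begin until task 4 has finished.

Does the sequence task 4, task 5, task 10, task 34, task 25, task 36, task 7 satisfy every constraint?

Yes

Every stated constraint is respected: task 5 sits at position 2, ahead of task 36 at position 6, and each of the other listed pairs likewise has the predecessor earlier in the sequence.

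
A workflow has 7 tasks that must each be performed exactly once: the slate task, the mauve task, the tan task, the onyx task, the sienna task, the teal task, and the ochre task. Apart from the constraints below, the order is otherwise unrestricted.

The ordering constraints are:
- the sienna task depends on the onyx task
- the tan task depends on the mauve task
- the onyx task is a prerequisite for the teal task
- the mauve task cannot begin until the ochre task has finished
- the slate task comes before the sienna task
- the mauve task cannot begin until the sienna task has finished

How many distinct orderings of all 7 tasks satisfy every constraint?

The tasks with no prerequisites are the slate task, the onyx task, the ochre task; any of them can be placed first.
Enumerating by repeatedly choosing an available task (one whose prerequisites are all placed) gives 41 distinct complete orderings.

41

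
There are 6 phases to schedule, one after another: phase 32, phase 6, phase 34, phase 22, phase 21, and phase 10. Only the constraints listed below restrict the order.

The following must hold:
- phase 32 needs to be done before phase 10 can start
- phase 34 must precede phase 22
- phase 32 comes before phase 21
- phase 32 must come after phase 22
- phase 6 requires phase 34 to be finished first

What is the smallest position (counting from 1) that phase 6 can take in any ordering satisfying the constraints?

2

Working backwards through the constraints from phase 6, its only required predecessor is phase 34.
With 1 mandatory predecessor, the earliest phase 6 can sit is position 1+1 = 2, and placing just that one first achieves it.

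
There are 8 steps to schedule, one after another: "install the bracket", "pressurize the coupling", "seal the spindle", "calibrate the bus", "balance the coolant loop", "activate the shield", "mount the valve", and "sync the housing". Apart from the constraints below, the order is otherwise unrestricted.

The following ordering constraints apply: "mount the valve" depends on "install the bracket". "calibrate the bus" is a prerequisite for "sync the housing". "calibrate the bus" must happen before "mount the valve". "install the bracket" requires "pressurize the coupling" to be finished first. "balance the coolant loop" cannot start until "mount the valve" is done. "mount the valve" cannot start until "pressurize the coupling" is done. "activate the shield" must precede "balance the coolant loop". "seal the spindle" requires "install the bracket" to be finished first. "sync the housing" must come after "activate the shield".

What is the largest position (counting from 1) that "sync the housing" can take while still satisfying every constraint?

8

No constraint forces any step after "sync the housing", so it can be placed last, in position 8.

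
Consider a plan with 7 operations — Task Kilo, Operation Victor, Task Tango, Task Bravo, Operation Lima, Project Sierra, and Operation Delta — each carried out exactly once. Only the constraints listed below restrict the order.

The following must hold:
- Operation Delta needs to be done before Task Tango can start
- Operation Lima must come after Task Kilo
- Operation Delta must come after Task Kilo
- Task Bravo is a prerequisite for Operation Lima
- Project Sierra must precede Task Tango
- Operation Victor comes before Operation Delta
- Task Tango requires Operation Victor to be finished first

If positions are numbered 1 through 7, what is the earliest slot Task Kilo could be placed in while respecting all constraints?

1

Nothing is required before Task Kilo; it can be the very first operation.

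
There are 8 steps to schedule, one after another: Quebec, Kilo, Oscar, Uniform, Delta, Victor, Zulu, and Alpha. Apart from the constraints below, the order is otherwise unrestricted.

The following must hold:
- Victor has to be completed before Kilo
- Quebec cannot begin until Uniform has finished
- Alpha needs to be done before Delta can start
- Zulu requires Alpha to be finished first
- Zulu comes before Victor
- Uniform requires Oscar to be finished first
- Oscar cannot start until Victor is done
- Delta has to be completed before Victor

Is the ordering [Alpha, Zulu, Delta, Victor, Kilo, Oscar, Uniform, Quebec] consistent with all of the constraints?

Yes

Going through the constraints one by one, each required predecessor appears earlier in the sequence than its dependent — e.g. Alpha (position 1) is before Delta (position 3), as required.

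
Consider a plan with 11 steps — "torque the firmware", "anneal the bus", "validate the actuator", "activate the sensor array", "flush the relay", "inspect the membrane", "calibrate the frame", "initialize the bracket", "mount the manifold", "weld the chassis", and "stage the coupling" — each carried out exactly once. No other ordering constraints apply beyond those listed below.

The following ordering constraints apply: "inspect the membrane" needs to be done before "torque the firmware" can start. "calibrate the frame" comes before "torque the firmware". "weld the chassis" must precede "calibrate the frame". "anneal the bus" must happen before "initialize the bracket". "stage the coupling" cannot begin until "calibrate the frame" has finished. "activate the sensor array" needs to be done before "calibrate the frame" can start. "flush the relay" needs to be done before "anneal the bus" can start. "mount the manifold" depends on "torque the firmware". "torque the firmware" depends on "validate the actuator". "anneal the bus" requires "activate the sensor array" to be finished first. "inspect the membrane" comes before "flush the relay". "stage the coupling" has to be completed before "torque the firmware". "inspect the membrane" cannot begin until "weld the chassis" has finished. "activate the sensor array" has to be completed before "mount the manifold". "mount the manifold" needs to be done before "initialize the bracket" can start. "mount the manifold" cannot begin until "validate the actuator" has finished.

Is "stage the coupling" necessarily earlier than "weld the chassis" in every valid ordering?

No

In fact the dependencies run the other way: "weld the chassis" → "calibrate the frame" → "stage the coupling".
So "stage the coupling" does not have to come before "weld the chassis" — it cannot.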